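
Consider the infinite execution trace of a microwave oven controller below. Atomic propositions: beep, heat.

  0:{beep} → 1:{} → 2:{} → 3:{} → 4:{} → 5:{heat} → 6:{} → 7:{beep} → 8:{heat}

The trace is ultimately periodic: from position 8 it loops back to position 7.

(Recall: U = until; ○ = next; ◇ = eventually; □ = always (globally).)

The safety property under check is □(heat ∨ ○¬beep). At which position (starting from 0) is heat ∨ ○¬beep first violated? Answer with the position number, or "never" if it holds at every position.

6

Check heat ∨ ○¬beep at each position in order: 0 ✓, 1 ✓, 2 ✓, 3 ✓, 4 ✓, 5 ✓.
At position 6 the labels are {} and the next position 7 has {beep}, so heat ∨ ○¬beep is false there. This is the first violation.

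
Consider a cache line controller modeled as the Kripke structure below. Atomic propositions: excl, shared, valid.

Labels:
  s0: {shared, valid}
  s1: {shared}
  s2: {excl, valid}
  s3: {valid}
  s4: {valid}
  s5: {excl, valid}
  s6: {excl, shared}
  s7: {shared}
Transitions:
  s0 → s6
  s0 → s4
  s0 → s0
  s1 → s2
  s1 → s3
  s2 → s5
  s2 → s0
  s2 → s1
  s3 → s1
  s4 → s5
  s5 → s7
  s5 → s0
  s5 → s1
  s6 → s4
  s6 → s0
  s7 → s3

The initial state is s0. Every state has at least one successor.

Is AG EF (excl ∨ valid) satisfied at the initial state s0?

States satisfying EF (excl ∨ valid): {s0, s1, s2, s3, s4, s5, s6, s7}.
States satisfying AG EF (excl ∨ valid): {s0, s1, s2, s3, s4, s5, s6, s7}.
Every state reachable from s0 satisfies EF (excl ∨ valid).
s0 ∈ Sat(AG EF (excl ∨ valid)).

Holds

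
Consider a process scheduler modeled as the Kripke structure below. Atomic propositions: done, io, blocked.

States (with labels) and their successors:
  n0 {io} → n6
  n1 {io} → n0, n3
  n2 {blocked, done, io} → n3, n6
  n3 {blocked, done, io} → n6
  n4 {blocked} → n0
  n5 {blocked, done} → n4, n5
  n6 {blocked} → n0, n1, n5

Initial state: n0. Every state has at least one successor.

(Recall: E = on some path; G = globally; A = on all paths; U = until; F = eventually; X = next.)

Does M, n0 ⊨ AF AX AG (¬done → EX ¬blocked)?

States satisfying AX AG (¬done → EX ¬blocked): ∅.
States satisfying AF AX AG (¬done → EX ¬blocked): ∅.
There is a path from n0 along which AX AG (¬done → EX ¬blocked) never holds.
n0 ∉ Sat(AF AX AG (¬done → EX ¬blocked)).

No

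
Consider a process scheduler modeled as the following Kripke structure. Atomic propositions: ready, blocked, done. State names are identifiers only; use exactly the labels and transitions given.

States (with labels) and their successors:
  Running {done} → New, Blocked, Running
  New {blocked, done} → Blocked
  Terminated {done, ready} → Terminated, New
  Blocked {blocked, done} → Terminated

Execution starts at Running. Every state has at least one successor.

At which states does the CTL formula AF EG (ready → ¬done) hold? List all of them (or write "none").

{Running}

States satisfying EG (ready → ¬done): {Running}.
States satisfying AF EG (ready → ¬done): {Running}.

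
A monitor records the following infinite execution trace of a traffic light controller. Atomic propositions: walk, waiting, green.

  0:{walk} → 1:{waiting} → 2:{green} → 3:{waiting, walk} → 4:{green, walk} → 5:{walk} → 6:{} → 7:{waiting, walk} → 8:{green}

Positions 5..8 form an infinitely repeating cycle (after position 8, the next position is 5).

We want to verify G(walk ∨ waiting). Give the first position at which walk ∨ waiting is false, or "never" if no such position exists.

Check walk ∨ waiting at each position in order: 0 ✓, 1 ✓.
At position 2 the labels are {green}, so walk ∨ waiting is false there. This is the first violation.

2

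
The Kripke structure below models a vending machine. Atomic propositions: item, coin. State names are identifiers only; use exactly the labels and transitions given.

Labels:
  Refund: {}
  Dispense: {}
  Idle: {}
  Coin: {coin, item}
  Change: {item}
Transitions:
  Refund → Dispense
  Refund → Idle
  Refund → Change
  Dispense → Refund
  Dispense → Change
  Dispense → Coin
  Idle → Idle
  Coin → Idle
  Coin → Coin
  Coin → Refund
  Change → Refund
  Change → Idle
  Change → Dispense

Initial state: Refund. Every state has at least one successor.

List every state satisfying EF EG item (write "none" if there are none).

States satisfying EG item: {Coin}.
States satisfying EF EG item: {Refund, Dispense, Coin, Change}.

{Refund, Dispense, Coin, Change}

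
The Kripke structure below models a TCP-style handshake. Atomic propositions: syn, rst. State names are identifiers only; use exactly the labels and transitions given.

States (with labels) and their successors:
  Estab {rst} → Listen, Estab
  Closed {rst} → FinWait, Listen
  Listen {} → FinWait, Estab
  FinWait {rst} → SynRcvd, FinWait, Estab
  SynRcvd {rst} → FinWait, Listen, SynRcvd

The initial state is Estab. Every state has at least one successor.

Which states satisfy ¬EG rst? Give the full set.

States satisfying rst: {Estab, Closed, FinWait, SynRcvd}.
States satisfying EG rst: {Estab, Closed, FinWait, SynRcvd}.
States satisfying ¬EG rst: {Listen}.

{Listen}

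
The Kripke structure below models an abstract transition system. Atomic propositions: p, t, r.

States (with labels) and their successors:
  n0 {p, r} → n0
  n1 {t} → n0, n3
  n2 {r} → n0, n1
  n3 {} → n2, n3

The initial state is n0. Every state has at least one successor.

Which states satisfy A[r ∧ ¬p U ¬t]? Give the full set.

States satisfying r ∧ ¬p: {n2}.
States satisfying ¬t: {n0, n2, n3}.
States satisfying A[r ∧ ¬p U ¬t]: {n0, n2, n3}.

{n0, n2, n3}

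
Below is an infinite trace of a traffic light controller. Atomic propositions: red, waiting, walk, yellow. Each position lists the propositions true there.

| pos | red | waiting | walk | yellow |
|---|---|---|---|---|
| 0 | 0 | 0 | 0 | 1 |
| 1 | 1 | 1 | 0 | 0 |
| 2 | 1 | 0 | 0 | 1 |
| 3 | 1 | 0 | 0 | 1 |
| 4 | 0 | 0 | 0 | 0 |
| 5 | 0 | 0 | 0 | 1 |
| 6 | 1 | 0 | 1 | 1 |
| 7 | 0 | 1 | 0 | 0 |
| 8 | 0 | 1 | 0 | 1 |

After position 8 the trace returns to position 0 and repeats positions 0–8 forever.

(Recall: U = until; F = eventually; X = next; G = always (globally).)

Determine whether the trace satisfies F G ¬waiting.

G ¬waiting is false at every position 0..8, so it never becomes true and F G ¬waiting fails.

No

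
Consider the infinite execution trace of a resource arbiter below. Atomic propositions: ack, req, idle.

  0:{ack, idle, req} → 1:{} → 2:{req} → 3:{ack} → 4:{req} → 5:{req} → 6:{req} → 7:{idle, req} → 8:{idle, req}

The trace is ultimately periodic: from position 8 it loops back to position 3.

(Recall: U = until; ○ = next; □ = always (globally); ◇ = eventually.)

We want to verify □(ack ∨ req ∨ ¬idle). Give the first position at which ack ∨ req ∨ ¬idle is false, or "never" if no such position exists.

never

ack ∨ req ∨ ¬idle holds at every position 0..8, and those are all the positions the trace ever visits, so the invariant □(ack ∨ req ∨ ¬idle) is never violated.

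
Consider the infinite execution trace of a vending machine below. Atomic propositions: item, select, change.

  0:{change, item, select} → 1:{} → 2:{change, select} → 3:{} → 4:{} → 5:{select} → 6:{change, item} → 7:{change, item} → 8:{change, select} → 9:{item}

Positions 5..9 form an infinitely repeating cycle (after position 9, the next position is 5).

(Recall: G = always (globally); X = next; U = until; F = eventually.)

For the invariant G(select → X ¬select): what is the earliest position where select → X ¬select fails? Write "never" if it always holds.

select → X ¬select holds at every position 0..9, and those are all the positions the trace ever visits, so the invariant G(select → X ¬select) is never violated.

never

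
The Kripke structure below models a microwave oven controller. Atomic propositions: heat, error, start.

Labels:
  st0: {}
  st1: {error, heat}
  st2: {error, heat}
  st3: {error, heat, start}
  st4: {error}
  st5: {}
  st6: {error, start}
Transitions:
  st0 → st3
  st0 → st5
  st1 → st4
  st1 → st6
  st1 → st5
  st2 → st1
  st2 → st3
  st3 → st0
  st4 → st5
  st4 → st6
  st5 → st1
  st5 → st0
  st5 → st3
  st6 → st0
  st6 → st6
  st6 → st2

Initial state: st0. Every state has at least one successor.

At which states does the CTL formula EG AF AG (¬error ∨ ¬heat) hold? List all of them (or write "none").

States satisfying AF AG (¬error ∨ ¬heat): ∅.
States satisfying EG AF AG (¬error ∨ ¬heat): ∅.

none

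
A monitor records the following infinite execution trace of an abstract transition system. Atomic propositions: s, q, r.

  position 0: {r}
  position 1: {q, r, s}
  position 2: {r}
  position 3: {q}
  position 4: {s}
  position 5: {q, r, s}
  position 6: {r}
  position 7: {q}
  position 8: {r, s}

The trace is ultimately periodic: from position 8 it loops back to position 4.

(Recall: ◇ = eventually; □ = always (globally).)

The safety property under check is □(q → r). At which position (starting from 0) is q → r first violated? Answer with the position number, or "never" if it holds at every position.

3

Check q → r at each position in order: 0 ✓, 1 ✓, 2 ✓.
At position 3 the labels are {q}, so q → r is false there. This is the first violation.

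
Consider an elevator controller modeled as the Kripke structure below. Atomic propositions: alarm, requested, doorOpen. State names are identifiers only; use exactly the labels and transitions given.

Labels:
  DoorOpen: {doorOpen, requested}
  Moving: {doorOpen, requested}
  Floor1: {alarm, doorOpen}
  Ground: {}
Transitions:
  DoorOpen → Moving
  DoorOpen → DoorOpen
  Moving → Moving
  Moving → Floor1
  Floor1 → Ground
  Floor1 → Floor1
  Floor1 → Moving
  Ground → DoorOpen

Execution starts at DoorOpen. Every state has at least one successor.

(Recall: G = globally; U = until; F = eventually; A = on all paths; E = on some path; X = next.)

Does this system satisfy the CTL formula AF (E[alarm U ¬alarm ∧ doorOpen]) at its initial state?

Holds

States satisfying E[alarm U ¬alarm ∧ doorOpen]: {DoorOpen, Moving, Floor1}.
States satisfying AF (E[alarm U ¬alarm ∧ doorOpen]): {DoorOpen, Moving, Floor1, Ground}.
DoorOpen ∈ Sat(AF (E[alarm U ¬alarm ∧ doorOpen])).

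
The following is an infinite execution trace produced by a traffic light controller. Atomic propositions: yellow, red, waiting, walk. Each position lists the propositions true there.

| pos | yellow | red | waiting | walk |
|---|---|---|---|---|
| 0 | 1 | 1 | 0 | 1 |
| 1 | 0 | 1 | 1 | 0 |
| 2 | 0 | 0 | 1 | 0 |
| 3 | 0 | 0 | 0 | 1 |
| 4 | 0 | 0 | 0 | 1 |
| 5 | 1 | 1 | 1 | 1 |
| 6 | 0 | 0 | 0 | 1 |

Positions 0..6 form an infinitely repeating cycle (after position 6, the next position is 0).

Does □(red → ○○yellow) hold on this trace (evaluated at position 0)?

red → ○○yellow must hold at every position from 0 onward. It fails at position 0, so □(red → ○○yellow) is false.
Positions where red holds: 0, 1, 5.
Check ○○yellow at each: 0→fails, 1→fails, 5→ok.

Violated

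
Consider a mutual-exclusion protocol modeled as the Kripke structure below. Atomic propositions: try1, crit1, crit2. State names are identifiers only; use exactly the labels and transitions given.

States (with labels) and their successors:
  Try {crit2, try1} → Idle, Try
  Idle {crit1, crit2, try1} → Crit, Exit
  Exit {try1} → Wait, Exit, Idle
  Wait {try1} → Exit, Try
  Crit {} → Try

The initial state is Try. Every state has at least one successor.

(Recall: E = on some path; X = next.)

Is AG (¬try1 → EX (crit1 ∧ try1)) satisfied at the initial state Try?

States satisfying ¬try1 → EX (crit1 ∧ try1): {Try, Idle, Exit, Wait}.
States satisfying AG (¬try1 → EX (crit1 ∧ try1)): ∅.
Crit is reachable from Try and violates ¬try1 → EX (crit1 ∧ try1), so AG fails at Try.
Try ∉ Sat(AG (¬try1 → EX (crit1 ∧ try1))).

No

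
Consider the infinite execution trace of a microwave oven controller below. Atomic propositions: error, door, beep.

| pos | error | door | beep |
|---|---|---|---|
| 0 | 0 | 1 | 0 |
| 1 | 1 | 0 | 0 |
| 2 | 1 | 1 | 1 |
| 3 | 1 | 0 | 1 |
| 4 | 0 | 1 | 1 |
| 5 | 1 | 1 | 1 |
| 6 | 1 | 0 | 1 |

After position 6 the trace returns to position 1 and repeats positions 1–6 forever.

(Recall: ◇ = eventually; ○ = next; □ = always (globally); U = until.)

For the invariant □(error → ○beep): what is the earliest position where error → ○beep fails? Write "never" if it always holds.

6

Check error → ○beep at each position in order: 0 ✓, 1 ✓, 2 ✓, 3 ✓, 4 ✓, 5 ✓.
At position 6 the labels are {beep, error} and the next position 1 has {error}, so error → ○beep is false there. This is the first violation.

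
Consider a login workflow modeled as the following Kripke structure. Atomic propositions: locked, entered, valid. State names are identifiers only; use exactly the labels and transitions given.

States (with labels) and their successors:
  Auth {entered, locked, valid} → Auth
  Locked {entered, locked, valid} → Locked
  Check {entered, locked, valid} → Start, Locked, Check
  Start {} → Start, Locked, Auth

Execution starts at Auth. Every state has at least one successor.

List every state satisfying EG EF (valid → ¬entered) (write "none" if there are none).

{Check, Start}

States satisfying EF (valid → ¬entered): {Check, Start}.
States satisfying EG EF (valid → ¬entered): {Check, Start}.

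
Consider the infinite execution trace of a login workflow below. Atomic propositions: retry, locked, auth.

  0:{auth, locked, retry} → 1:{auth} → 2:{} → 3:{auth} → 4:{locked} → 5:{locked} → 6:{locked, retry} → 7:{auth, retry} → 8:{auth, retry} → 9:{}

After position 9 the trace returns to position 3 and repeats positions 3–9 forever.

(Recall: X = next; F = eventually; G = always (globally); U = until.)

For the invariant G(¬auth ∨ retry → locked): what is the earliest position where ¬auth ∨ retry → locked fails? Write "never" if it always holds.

2

Check ¬auth ∨ retry → locked at each position in order: 0 ✓, 1 ✓.
At position 2 the labels are {}, so ¬auth ∨ retry → locked is false there. This is the first violation.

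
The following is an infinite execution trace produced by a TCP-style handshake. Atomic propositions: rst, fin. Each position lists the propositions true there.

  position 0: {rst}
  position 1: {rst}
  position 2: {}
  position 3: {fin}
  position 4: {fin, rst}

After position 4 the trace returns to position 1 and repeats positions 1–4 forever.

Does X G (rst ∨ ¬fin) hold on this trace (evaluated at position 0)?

Does not hold

The position after 0 is 1; G (rst ∨ ¬fin) is false there.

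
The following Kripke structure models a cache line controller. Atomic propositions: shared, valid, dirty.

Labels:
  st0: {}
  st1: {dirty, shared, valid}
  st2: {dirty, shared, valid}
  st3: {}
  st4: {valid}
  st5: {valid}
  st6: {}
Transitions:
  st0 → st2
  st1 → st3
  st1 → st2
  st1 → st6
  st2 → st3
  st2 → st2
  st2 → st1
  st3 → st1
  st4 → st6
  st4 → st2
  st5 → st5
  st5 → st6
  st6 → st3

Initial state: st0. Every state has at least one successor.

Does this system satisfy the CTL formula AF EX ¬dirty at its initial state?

States satisfying EX ¬dirty: {st1, st2, st4, st5, st6}.
States satisfying AF EX ¬dirty: {st0, st1, st2, st3, st4, st5, st6}.
st0 ∈ Sat(AF EX ¬dirty).

Holds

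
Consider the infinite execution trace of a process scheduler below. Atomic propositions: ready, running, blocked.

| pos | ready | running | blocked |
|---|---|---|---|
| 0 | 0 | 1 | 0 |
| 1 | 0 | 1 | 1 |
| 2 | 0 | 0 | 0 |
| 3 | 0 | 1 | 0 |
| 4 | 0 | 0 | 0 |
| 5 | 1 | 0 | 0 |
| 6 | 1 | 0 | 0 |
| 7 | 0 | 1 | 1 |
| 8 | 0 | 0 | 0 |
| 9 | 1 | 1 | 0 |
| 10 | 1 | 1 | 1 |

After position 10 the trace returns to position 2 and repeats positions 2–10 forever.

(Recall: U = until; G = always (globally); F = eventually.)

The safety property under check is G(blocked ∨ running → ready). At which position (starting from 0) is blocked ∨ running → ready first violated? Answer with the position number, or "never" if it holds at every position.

0

At position 0 the labels are {running}, so blocked ∨ running → ready is false there. This is the first violation.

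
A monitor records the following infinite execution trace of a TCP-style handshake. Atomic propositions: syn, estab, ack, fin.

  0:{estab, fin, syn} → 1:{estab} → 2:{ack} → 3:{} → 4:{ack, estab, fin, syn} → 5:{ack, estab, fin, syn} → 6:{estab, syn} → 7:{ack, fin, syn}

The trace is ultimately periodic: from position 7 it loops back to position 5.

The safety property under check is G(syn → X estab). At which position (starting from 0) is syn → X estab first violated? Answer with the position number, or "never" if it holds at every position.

6

Check syn → X estab at each position in order: 0 ✓, 1 ✓, 2 ✓, 3 ✓, 4 ✓, 5 ✓.
At position 6 the labels are {estab, syn} and the next position 7 has {ack, fin, syn}, so syn → X estab is false there. This is the first violation.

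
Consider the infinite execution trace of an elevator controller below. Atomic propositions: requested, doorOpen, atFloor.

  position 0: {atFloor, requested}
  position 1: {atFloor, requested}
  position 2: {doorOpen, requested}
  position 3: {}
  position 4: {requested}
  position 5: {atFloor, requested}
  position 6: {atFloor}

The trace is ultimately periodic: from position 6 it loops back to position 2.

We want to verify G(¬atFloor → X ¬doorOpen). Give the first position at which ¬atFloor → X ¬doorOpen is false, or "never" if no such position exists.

never

¬atFloor → X ¬doorOpen holds at every position 0..6, and those are all the positions the trace ever visits, so the invariant G(¬atFloor → X ¬doorOpen) is never violated.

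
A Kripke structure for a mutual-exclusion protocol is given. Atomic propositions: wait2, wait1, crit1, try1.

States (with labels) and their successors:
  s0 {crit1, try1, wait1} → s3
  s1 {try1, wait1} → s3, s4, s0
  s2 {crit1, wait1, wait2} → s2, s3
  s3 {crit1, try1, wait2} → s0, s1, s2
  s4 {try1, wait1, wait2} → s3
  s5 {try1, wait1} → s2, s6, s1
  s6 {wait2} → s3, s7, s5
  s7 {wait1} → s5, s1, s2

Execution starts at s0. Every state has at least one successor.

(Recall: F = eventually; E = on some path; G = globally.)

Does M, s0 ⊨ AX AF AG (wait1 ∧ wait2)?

Violated

States satisfying AF AG (wait1 ∧ wait2): ∅.
States satisfying AX AF AG (wait1 ∧ wait2): ∅.
s0 ∉ Sat(AX AF AG (wait1 ∧ wait2)).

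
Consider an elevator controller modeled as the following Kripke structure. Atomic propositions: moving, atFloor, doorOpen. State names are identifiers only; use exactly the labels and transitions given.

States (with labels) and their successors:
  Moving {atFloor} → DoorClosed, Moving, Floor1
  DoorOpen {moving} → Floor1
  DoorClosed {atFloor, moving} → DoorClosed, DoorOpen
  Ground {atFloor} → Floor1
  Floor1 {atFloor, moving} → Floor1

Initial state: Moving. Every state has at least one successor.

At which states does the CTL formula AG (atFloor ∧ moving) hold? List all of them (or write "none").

States satisfying atFloor ∧ moving: {DoorClosed, Floor1}.
States satisfying AG (atFloor ∧ moving): {Floor1}.

{Floor1}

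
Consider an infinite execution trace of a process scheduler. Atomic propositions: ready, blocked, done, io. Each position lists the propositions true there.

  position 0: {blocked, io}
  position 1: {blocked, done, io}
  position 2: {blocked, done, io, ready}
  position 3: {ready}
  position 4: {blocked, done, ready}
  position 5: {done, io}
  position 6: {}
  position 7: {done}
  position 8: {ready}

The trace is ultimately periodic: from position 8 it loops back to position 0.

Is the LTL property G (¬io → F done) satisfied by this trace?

Holds

¬io → F done holds at every position 0..8, and those are all positions ever visited, so G (¬io → F done) holds.
Positions where ¬io holds: 3, 4, 6, 7, 8.
Check F done at each: 3→ok, 4→ok, 6→ok, 7→ok, 8→ok.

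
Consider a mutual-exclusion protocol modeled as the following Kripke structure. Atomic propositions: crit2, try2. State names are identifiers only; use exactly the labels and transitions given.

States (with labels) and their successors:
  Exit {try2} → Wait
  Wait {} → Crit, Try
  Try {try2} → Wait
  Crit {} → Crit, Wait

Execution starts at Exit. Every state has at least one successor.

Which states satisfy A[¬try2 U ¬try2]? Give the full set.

{Wait, Crit}

States satisfying ¬try2: {Wait, Crit}.
States satisfying A[¬try2 U ¬try2]: {Wait, Crit}.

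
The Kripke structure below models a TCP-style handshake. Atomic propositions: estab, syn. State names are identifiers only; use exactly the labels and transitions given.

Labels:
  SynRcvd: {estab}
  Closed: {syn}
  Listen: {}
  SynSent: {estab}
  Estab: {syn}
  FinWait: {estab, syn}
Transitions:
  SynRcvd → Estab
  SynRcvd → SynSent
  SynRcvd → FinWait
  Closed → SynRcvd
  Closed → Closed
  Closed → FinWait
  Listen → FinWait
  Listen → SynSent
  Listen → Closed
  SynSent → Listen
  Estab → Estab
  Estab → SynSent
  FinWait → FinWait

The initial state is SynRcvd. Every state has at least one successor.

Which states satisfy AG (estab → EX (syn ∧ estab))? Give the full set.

States satisfying estab → EX (syn ∧ estab): {SynRcvd, Closed, Listen, Estab, FinWait}.
States satisfying AG (estab → EX (syn ∧ estab)): {FinWait}.

{FinWait}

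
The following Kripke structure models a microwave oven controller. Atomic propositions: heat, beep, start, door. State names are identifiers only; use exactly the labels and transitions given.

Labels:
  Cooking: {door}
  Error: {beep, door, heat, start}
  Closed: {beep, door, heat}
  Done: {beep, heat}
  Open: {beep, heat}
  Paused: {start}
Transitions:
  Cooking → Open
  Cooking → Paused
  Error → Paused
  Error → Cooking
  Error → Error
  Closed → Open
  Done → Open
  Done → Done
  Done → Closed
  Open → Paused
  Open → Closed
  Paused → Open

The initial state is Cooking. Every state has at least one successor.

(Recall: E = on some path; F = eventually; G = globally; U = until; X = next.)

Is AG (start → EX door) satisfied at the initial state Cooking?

No

States satisfying start → EX door: {Cooking, Error, Closed, Done, Open}.
States satisfying AG (start → EX door): ∅.
Paused is reachable from Cooking and violates start → EX door, so AG fails at Cooking.
Cooking ∉ Sat(AG (start → EX door)).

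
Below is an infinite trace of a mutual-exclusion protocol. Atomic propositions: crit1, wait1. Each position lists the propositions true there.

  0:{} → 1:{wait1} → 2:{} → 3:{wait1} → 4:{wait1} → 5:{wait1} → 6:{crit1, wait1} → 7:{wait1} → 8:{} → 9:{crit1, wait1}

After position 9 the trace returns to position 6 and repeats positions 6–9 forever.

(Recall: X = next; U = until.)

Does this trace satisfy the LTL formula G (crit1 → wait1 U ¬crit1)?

crit1 → wait1 U ¬crit1 holds at every position 0..9, and those are all positions ever visited, so G (crit1 → wait1 U ¬crit1) holds.
Positions where crit1 holds: 6, 9.
Check wait1 U ¬crit1 at each: 6→ok, 9→ok.

Yes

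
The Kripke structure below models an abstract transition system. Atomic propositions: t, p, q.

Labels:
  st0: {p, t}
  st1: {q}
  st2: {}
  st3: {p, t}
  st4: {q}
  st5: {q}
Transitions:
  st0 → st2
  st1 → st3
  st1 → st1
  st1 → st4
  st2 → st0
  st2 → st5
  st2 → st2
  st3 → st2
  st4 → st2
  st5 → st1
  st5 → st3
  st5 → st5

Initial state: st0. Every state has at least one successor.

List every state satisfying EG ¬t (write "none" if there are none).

States satisfying ¬t: {st1, st2, st4, st5}.
States satisfying EG ¬t: {st1, st2, st4, st5}.

{st1, st2, st4, st5}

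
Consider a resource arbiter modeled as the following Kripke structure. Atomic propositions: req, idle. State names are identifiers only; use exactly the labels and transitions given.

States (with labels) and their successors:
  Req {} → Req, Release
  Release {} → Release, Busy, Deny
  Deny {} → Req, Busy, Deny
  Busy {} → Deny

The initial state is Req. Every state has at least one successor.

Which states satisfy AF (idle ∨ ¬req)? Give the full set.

States satisfying idle ∨ ¬req: {Req, Release, Deny, Busy}.
States satisfying AF (idle ∨ ¬req): {Req, Release, Deny, Busy}.

{Req, Release, Deny, Busy}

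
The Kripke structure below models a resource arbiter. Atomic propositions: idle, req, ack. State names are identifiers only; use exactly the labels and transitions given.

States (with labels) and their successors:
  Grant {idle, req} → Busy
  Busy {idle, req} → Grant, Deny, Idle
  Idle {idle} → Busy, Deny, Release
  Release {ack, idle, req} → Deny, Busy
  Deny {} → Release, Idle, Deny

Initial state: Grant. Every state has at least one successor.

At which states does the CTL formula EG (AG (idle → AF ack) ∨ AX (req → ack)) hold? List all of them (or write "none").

States satisfying AG (idle → AF ack) ∨ AX (req → ack): {Deny}.
States satisfying EG (AG (idle → AF ack) ∨ AX (req → ack)): {Deny}.

{Deny}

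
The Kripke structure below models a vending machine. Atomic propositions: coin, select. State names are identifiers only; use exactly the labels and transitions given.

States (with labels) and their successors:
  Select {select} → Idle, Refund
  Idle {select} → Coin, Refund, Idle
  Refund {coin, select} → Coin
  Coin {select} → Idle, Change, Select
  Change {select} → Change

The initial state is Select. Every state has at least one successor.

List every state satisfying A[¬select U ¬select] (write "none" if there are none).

States satisfying ¬select: ∅.
States satisfying A[¬select U ¬select]: ∅.

none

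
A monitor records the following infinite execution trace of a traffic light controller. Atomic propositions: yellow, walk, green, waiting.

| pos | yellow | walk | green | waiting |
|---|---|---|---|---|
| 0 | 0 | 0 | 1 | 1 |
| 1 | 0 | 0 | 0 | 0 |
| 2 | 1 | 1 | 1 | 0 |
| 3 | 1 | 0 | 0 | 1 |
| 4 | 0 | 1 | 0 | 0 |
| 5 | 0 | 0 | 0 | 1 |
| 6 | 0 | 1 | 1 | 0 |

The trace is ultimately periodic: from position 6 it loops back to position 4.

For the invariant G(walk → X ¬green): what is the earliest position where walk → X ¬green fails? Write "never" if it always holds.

never

walk → X ¬green holds at every position 0..6, and those are all the positions the trace ever visits, so the invariant G(walk → X ¬green) is never violated.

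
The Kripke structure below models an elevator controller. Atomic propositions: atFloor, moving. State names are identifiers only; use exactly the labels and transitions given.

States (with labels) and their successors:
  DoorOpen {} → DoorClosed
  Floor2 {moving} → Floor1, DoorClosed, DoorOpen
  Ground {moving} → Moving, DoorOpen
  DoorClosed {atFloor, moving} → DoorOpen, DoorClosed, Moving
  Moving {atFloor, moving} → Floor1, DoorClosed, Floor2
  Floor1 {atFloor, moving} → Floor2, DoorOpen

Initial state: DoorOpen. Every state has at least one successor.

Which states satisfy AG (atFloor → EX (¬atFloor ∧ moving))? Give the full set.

none

States satisfying atFloor → EX (¬atFloor ∧ moving): {DoorOpen, Floor2, Ground, Moving, Floor1}.
States satisfying AG (atFloor → EX (¬atFloor ∧ moving)): ∅.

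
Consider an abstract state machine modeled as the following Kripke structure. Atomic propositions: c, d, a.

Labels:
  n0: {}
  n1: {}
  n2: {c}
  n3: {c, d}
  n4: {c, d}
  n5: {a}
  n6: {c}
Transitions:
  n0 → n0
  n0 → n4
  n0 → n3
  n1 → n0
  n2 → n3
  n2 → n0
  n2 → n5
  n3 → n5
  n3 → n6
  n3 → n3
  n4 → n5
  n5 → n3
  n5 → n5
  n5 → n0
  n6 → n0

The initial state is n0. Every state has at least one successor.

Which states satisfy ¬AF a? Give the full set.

States satisfying a: {n5}.
States satisfying AF a: {n4, n5}.
States satisfying ¬AF a: {n0, n1, n2, n3, n6}.

{n0, n1, n2, n3, n6}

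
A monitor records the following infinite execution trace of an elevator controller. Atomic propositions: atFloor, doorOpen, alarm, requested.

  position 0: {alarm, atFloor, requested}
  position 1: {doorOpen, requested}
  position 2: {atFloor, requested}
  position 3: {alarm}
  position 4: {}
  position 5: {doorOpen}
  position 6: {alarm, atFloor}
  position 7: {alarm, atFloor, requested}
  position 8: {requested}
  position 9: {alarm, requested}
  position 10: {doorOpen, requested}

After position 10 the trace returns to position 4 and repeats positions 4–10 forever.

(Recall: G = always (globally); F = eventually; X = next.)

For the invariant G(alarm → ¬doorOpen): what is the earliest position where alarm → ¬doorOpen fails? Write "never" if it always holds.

alarm → ¬doorOpen holds at every position 0..10, and those are all the positions the trace ever visits, so the invariant G(alarm → ¬doorOpen) is never violated.

never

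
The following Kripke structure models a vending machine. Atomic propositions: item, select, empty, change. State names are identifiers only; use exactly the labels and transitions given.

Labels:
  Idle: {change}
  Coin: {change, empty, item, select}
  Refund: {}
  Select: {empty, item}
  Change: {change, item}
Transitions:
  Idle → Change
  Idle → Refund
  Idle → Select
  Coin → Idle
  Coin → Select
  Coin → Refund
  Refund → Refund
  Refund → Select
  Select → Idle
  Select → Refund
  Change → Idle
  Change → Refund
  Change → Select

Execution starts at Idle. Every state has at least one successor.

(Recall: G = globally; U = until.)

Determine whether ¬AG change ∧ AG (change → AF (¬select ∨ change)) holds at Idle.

Holds

States satisfying change: {Idle, Coin, Change}.
States satisfying AG change: ∅.
States satisfying ¬AG change: {Idle, Coin, Refund, Select, Change}.
States satisfying change → AF (¬select ∨ change): {Idle, Coin, Refund, Select, Change}.
States satisfying AG (change → AF (¬select ∨ change)): {Idle, Coin, Refund, Select, Change}.
States satisfying ¬AG change ∧ AG (change → AF (¬select ∨ change)): {Idle, Coin, Refund, Select, Change}.
Idle ∈ Sat(¬AG change ∧ AG (change → AF (¬select ∨ change))).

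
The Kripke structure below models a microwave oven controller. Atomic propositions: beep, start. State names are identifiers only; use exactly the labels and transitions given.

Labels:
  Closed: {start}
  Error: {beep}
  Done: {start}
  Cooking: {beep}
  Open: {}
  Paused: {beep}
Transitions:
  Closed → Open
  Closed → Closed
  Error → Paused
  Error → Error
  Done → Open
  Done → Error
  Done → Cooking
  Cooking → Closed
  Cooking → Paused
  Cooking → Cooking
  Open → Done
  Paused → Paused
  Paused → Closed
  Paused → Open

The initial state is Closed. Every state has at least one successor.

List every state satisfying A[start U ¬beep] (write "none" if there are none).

States satisfying start: {Closed, Done}.
States satisfying ¬beep: {Closed, Done, Open}.
States satisfying A[start U ¬beep]: {Closed, Done, Open}.

{Closed, Done, Open}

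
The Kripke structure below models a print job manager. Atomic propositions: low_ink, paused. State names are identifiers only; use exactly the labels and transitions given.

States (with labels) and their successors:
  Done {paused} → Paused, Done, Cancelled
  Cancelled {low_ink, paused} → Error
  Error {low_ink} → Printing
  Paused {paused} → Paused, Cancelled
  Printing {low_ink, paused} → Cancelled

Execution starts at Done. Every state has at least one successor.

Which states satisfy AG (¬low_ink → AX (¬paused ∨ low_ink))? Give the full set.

{Cancelled, Error, Printing}

States satisfying ¬low_ink → AX (¬paused ∨ low_ink): {Cancelled, Error, Printing}.
States satisfying AG (¬low_ink → AX (¬paused ∨ low_ink)): {Cancelled, Error, Printing}.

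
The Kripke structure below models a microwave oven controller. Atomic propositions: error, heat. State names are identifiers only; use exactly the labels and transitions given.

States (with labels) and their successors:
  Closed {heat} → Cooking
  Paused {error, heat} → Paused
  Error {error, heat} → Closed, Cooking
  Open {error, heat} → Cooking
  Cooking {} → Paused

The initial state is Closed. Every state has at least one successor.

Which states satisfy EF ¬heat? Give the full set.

{Closed, Error, Open, Cooking}

States satisfying ¬heat: {Cooking}.
States satisfying EF ¬heat: {Closed, Error, Open, Cooking}.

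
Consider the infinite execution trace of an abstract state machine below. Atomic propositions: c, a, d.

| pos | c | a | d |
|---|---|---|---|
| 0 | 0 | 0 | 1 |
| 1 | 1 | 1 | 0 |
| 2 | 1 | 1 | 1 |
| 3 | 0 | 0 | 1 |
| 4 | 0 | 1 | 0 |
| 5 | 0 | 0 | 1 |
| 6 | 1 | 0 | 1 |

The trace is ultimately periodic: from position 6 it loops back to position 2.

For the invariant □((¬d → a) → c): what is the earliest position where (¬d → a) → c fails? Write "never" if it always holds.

0

At position 0 the labels are {d}, so (¬d → a) → c is false there. This is the first violation.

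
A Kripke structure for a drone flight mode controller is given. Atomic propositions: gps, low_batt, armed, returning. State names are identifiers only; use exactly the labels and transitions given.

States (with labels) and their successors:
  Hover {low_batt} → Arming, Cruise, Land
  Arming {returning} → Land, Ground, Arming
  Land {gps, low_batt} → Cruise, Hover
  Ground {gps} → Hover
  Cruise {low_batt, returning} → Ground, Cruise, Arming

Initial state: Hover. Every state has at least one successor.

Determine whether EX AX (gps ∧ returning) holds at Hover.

Does not hold

States satisfying AX (gps ∧ returning): ∅.
States satisfying EX AX (gps ∧ returning): ∅.
No suitable path/successor from Hover witnesses the formula.
Hover ∉ Sat(EX AX (gps ∧ returning)).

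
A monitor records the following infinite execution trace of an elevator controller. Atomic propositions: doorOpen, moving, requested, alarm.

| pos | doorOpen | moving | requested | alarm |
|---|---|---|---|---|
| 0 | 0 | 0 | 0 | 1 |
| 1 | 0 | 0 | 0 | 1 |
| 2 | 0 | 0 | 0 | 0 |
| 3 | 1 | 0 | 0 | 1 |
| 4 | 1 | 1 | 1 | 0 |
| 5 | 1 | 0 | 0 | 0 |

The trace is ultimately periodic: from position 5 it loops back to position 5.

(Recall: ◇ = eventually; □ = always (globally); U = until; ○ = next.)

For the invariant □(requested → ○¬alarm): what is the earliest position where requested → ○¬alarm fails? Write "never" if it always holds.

requested → ○¬alarm holds at every position 0..5, and those are all the positions the trace ever visits, so the invariant □(requested → ○¬alarm) is never violated.

never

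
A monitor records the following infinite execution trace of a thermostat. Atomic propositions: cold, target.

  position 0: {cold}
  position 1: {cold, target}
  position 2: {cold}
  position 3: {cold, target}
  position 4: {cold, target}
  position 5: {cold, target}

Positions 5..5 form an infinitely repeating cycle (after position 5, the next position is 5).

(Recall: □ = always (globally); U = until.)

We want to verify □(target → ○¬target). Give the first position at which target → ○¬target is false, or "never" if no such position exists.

3

Check target → ○¬target at each position in order: 0 ✓, 1 ✓, 2 ✓.
At position 3 the labels are {cold, target} and the next position 4 has {cold, target}, so target → ○¬target is false there. This is the first violation.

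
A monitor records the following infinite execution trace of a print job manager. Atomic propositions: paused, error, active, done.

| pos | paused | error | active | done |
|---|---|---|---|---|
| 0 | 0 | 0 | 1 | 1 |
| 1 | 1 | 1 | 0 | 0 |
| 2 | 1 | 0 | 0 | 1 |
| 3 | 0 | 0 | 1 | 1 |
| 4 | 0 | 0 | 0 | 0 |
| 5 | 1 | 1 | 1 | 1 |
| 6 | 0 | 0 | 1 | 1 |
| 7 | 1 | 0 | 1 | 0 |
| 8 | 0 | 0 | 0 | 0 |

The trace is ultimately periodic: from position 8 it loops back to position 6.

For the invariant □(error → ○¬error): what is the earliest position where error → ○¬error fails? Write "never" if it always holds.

error → ○¬error holds at every position 0..8, and those are all the positions the trace ever visits, so the invariant □(error → ○¬error) is never violated.

never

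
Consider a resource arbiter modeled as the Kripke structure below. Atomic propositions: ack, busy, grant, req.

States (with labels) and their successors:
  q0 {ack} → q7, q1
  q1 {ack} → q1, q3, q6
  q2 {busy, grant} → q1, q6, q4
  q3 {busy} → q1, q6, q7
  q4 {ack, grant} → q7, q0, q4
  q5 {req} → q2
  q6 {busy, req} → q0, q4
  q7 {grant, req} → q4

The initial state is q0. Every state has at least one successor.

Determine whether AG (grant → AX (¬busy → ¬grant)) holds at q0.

No

States satisfying grant → AX (¬busy → ¬grant): {q0, q1, q3, q5, q6}.
States satisfying AG (grant → AX (¬busy → ¬grant)): ∅.
q4 is reachable from q0 and violates grant → AX (¬busy → ¬grant), so AG fails at q0.
q0 ∉ Sat(AG (grant → AX (¬busy → ¬grant))).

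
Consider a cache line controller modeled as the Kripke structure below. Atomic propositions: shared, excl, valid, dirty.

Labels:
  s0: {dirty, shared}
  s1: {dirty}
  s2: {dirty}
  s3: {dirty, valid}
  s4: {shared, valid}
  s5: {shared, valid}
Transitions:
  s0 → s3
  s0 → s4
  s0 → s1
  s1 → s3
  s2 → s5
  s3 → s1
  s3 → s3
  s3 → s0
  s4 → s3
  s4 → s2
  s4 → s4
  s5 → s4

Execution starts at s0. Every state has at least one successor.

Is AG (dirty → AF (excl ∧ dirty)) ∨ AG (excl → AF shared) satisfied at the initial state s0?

States satisfying dirty → AF (excl ∧ dirty): {s4, s5}.
States satisfying AG (dirty → AF (excl ∧ dirty)): ∅.
States satisfying excl → AF shared: {s0, s1, s2, s3, s4, s5}.
States satisfying AG (excl → AF shared): {s0, s1, s2, s3, s4, s5}.
States satisfying AG (dirty → AF (excl ∧ dirty)) ∨ AG (excl → AF shared): {s0, s1, s2, s3, s4, s5}.
s0 ∈ Sat(AG (dirty → AF (excl ∧ dirty)) ∨ AG (excl → AF shared)).

Satisfied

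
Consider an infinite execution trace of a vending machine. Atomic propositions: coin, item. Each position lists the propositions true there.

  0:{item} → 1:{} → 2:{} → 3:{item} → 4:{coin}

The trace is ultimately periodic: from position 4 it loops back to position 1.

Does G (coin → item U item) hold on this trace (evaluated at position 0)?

coin → item U item must hold at every position from 0 onward. It fails at position 4, so G (coin → item U item) is false.
Positions where coin holds: 4.
Check item U item at each: 4→fails.

Does not hold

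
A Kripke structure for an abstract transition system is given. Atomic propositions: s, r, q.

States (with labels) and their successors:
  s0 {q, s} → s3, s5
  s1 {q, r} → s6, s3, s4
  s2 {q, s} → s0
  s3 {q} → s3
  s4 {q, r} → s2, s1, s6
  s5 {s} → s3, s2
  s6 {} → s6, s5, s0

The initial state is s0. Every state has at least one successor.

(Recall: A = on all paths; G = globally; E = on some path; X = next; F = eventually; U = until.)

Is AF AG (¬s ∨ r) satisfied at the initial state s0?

Does not hold

States satisfying AG (¬s ∨ r): {s3}.
States satisfying AF AG (¬s ∨ r): {s3}.
There is a path from s0 along which AG (¬s ∨ r) never holds.
s0 ∉ Sat(AF AG (¬s ∨ r)).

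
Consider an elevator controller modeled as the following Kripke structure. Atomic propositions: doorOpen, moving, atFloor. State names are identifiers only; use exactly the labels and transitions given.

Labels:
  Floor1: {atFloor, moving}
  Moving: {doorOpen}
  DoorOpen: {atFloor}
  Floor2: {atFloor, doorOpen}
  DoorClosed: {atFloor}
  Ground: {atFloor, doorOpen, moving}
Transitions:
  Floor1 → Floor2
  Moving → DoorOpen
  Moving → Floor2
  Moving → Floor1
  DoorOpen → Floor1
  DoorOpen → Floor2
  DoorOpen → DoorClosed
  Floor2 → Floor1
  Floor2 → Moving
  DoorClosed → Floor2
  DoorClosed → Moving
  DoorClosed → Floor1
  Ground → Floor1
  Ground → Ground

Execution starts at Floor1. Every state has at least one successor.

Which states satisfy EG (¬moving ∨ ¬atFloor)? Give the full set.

States satisfying ¬moving ∨ ¬atFloor: {Moving, DoorOpen, Floor2, DoorClosed}.
States satisfying EG (¬moving ∨ ¬atFloor): {Moving, DoorOpen, Floor2, DoorClosed}.

{Moving, DoorOpen, Floor2, DoorClosed}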